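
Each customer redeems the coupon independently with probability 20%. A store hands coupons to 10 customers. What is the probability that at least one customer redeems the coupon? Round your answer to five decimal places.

0.89263

P(at least one) = 1 − P(none) = 1 − (1 − 0.20)^10
= 1 − 0.1073742 = 0.8926258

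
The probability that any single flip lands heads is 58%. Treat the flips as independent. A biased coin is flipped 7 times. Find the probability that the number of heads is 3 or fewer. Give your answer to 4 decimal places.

X ~ Binomial(7, 0.58); P(X ≤ 3) = Σ C(7,k) p^k (1−p)^(7−k) over k:
  k=0: C(7,0)·0.58^0·0.42^7 = 0.002305
  k=1: C(7,1)·0.58^1·0.42^6 = 0.022285
  k=2: C(7,2)·0.58^2·0.42^5 = 0.092326
  k=3: C(7,3)·0.58^3·0.42^4 = 0.212495
Total = 0.329412

0.3294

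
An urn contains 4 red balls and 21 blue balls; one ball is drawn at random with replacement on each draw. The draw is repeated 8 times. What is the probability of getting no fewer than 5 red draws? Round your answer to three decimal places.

0.004

X ~ Binomial(8, 0.16); P(X ≥ 5) = Σ C(8,k) p^k (1−p)^(8−k) over k:
  k=5: C(8,5)·0.16^5·0.84^3 = 0.00348
  k=6: C(8,6)·0.16^6·0.84^2 = 0.00033
  k=7: C(8,7)·0.16^7·0.84^1 = 0.00002
  k=8: C(8,8)·0.16^8·0.84^0 = 0.00000
Total = 0.00383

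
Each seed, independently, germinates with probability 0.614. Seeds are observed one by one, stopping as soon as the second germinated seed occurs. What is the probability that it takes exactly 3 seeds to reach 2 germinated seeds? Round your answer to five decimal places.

Y = trial on which the second success occurs; negative binomial, r=2, p=0.614.
P(Y=3) = C(2,1) · p^2 · (1−p)^1
= 2 · 0.377 · 0.386 = 0.2910409

0.29104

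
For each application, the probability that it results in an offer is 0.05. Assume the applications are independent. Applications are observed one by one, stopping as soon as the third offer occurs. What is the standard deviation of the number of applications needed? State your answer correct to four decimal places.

33.7639

Y = total applications until the third success; negative binomial with r=3, p=0.05.
SD(Y) = √[r(1−p)/p²] = √(1140.000000) = 33.763886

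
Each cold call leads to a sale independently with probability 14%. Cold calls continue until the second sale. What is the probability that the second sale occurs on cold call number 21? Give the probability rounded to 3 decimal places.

Y = trial on which the second success occurs; negative binomial, r=2, p=0.14.
P(Y=21) = C(20,1) · p^2 · (1−p)^19
= 20 · 0.0196 · 0.056947 = 0.02232

0.022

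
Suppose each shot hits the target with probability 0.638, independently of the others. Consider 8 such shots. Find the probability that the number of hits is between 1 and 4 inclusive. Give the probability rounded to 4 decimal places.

0.3194

X ~ Binomial(8, 0.638); P(1 ≤ X ≤ 4) = Σ C(8,k) p^k (1−p)^(8−k) over k:
  k=1: C(8,1)·0.638^1·0.362^7 = 0.004158
  k=2: C(8,2)·0.638^2·0.362^6 = 0.025648
  k=3: C(8,3)·0.638^3·0.362^5 = 0.090405
  k=4: C(8,4)·0.638^4·0.362^4 = 0.199166
Total = 0.319377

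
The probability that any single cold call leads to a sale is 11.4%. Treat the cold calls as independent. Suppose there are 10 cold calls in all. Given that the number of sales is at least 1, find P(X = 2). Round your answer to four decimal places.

X ~ Binomial(10, 0.114). Want P(X=2 | X≥1) = P(X=2) / P(X≥1).
P(X=2) = C(10,2)·0.114^2·0.886^8 = 0.222071
P(X≥1) = 1 − 0.298083 = 0.701917
Ratio = 0.222071 / 0.701917 = 0.316378

0.3164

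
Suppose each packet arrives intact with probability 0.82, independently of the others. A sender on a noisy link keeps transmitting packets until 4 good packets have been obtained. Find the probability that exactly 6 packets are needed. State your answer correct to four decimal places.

Y = trial on which the fourth success occurs; negative binomial, r=4, p=0.82.
P(Y=6) = C(5,3) · p^4 · (1−p)^2
= 10 · 0.45212 · 0.0324 = 0.146487

0.1465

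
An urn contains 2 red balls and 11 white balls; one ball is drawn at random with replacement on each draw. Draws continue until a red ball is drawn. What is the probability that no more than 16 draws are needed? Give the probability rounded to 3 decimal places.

0.931

Y = number of draws to the first success; geometric, p = 0.153846.
P(Y ≤ 16) = 1 − (1−p)^16 = 1 − 0.06905 = 0.93095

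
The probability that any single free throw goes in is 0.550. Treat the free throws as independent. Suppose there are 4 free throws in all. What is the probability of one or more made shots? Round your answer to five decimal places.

0.95899

P(at least one) = 1 − P(none) = 1 − (1 − 0.55)^4
= 1 − 0.0410063 = 0.9589937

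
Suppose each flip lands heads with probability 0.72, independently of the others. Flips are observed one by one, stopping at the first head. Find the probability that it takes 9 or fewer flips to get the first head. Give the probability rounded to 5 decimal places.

0.99999

Y = number of flips to the first success; geometric, p = 0.72.
P(Y ≤ 9) = 1 − (1−p)^9 = 1 − 0.0000106 = 0.9999894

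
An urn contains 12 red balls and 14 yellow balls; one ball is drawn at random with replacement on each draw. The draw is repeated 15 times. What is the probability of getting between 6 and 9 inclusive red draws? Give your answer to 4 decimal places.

X ~ Binomial(15, 0.461538); P(6 ≤ X ≤ 9) = Σ C(15,k) p^k (1−p)^(15−k) over k:
  k=6: C(15,6)·0.461538^6·0.538462^9 = 0.184096
  k=7: C(15,7)·0.461538^7·0.538462^8 = 0.202881
  k=8: C(15,8)·0.461538^8·0.538462^7 = 0.173898
  k=9: C(15,9)·0.461538^9·0.538462^6 = 0.115932
Total = 0.676807

0.6768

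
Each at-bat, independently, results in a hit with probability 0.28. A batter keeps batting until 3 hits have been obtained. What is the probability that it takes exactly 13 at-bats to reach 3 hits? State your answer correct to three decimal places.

Y = trial on which the third success occurs; negative binomial, r=3, p=0.28.
P(Y=13) = C(12,2) · p^3 · (1−p)^10
= 66 · 0.021952 · 0.037439 = 0.05424

0.054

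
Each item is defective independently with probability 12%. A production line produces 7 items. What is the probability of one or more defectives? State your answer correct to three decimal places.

P(at least one) = 1 − P(none) = 1 − (1 − 0.12)^7
= 1 − 0.40868 = 0.59132

0.591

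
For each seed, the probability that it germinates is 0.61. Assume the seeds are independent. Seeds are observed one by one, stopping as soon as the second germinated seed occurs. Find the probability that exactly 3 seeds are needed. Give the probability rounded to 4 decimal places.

Y = trial on which the second success occurs; negative binomial, r=2, p=0.61.
P(Y=3) = C(2,1) · p^2 · (1−p)^1
= 2 · 0.3721 · 0.39 = 0.290238

0.2902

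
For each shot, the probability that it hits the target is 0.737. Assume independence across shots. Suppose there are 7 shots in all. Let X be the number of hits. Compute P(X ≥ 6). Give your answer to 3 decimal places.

0.413

X ~ Binomial(7, 0.737); P(X ≥ 6) = Σ C(7,k) p^k (1−p)^(7−k) over k:
  k=6: C(7,6)·0.737^6·0.263^1 = 0.29502
  k=7: C(7,7)·0.737^7·0.263^0 = 0.11811
Total = 0.41313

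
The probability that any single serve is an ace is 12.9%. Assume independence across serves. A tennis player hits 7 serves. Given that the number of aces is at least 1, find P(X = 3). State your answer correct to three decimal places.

0.070

X ~ Binomial(7, 0.129). Want P(X=3 | X≥1) = P(X=3) / P(X≥1).
P(X=3) = C(7,3)·0.129^3·0.871^4 = 0.04324
P(X≥1) = 1 − 0.38030 = 0.61970
Ratio = 0.04324 / 0.61970 = 0.06978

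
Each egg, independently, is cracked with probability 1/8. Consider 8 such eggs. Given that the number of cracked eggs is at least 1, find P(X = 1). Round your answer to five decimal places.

0.59827

X ~ Binomial(8, 0.125). Want P(X=1 | X≥1) = P(X=1) / P(X≥1).
P(X=1) = C(8,1)·0.125^1·0.875^7 = 0.3926959
P(X≥1) = 1 − 0.3436089 = 0.6563911
Ratio = 0.3926959 / 0.6563911 = 0.5982651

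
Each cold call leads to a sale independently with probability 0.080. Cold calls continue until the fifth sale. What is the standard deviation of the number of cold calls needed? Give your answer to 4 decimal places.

Y = total cold calls until the fifth success; negative binomial with r=5, p=0.08.
SD(Y) = √[r(1−p)/p²] = √(718.750000) = 26.809513

26.8095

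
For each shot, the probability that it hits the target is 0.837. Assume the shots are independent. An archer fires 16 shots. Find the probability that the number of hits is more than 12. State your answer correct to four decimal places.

0.7429

X ~ Binomial(16, 0.837); P(X ≥ 13) = Σ C(16,k) p^k (1−p)^(16−k) over k:
  k=13: C(16,13)·0.837^13·0.163^3 = 0.239984
  k=14: C(16,14)·0.837^14·0.163^2 = 0.264066
  k=15: C(16,15)·0.837^15·0.163^1 = 0.180796
  k=16: C(16,16)·0.837^16·0.163^0 = 0.058024
Total = 0.742870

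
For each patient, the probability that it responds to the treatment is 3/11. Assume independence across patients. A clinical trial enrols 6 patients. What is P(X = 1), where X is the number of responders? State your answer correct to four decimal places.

X ~ Binomial(n=6, p=0.272727).
P(X=1) = C(6,1) · p^1 · (1−p)^5
= 6 · 0.27273 · 0.20346 = 0.332940

0.3329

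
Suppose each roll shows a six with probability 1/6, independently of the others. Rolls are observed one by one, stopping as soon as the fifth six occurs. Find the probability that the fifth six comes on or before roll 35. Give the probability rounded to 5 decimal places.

Finishing within 35 rolls ⇔ at least 5 successes in the first 35. With X ~ Binomial(35, 0.166667), P(Y ≤ 35) = 1 − P(X ≤ 4).
  k=0: C(35,0)·0.166667^0·0.833333^35 = 0.0016930
  k=1: C(35,1)·0.166667^1·0.833333^34 = 0.0118510
  k=2: C(35,2)·0.166667^2·0.833333^33 = 0.0402933
  k=3: C(35,3)·0.166667^3·0.833333^32 = 0.0886454
  k=4: C(35,4)·0.166667^4·0.833333^31 = 0.1418326
1 − 0.2843153 = 0.7156847

0.71568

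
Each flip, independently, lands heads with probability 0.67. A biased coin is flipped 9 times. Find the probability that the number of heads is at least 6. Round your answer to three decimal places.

0.658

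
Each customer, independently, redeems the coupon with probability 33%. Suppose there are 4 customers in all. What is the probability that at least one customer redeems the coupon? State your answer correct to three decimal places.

P(at least one) = 1 − P(none) = 1 − (1 − 0.33)^4
= 1 − 0.20151 = 0.79849

0.798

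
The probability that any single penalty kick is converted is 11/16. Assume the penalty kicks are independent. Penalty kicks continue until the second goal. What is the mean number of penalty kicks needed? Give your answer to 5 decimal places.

Y = total penalty kicks until the second success; negative binomial with r=2, p=0.6875.
E[Y] = r / p = 2 / 0.6875 = 2.9090909

2.90909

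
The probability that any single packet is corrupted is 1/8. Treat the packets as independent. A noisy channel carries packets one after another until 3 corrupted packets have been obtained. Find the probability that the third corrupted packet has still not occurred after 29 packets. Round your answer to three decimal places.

0.279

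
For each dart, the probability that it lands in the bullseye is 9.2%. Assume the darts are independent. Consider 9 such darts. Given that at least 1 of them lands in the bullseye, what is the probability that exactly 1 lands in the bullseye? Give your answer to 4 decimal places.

0.6591

X ~ Binomial(9, 0.092). Want P(X=1 | X≥1) = P(X=1) / P(X≥1).
P(X=1) = C(9,1)·0.092^1·0.908^8 = 0.382575
P(X≥1) = 1 − 0.419539 = 0.580461
Ratio = 0.382575 / 0.580461 = 0.659089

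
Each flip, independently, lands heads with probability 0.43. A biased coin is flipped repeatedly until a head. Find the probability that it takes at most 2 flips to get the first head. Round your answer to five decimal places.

0.67510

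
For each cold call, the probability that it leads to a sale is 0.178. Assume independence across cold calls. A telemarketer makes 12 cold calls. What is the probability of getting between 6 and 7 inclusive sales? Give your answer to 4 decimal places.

X ~ Binomial(12, 0.178); P(6 ≤ X ≤ 7) = Σ C(12,k) p^k (1−p)^(12−k) over k:
  k=6: C(12,6)·0.178^6·0.822^6 = 0.009066
  k=7: C(12,7)·0.178^7·0.822^5 = 0.001683
Total = 0.010749

0.0107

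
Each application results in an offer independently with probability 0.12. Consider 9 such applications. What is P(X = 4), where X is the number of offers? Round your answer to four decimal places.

X ~ Binomial(n=9, p=0.12).
P(X=4) = C(9,4) · p^4 · (1−p)^5
= 126 · 0.00020736 · 0.52773 = 0.013788

0.0138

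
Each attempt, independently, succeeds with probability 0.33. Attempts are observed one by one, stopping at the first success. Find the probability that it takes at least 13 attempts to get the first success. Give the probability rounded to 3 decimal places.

Y = number of attempts to the first success; geometric, p = 0.33.
P(Y > 12) = P(first 12 all fail) = (1−p)^12 = 0.00818

0.008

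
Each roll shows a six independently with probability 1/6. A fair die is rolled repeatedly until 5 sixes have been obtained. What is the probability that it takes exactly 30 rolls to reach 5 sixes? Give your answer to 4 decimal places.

Y = trial on which the fifth success occurs; negative binomial, r=5, p=0.166667.
P(Y=30) = C(29,4) · p^5 · (1−p)^25
= 23751 · 0.0001286 · 0.010483 = 0.032018

0.0320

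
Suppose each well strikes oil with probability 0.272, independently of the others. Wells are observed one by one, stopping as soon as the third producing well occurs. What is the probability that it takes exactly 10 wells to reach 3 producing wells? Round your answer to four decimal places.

0.0785

Y = trial on which the third success occurs; negative binomial, r=3, p=0.272.
P(Y=10) = C(9,2) · p^3 · (1−p)^7
= 36 · 0.020124 · 0.10837 = 0.078511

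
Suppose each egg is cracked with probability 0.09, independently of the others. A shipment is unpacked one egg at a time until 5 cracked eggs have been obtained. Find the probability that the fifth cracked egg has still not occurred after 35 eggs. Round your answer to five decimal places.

0.79682

Needing more than 35 eggs ⇔ fewer than 5 successes in the first 35. With X ~ Binomial(35, 0.09), P(Y > 35) = P(X ≤ 4).
  k=0: C(35,0)·0.09^0·0.91^35 = 0.0368510
  k=1: C(35,1)·0.09^1·0.91^34 = 0.1275610
  k=2: C(35,2)·0.09^2·0.91^33 = 0.2144707
  k=3: C(35,3)·0.09^3·0.91^32 = 0.2333252
  k=4: C(35,4)·0.09^4·0.91^31 = 0.1846090
P(X ≤ 4) = 0.7968169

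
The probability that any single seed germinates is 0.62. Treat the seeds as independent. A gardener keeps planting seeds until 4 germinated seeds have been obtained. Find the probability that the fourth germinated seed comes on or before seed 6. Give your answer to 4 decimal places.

0.5857

Finishing within 6 seeds ⇔ at least 4 successes in the first 6. With X ~ Binomial(6, 0.62), P(Y ≤ 6) = 1 − P(X ≤ 3).
  k=0: C(6,0)·0.62^0·0.38^6 = 0.003011
  k=1: C(6,1)·0.62^1·0.38^5 = 0.029475
  k=2: C(6,2)·0.62^2·0.38^4 = 0.120229
  k=3: C(6,3)·0.62^3·0.38^3 = 0.261551
1 − 0.414266 = 0.585734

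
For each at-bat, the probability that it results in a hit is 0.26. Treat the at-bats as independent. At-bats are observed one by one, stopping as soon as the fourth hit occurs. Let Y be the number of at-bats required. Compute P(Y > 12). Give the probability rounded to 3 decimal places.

0.618

Needing more than 12 at-bats ⇔ fewer than 4 successes in the first 12. With X ~ Binomial(12, 0.26), P(Y > 12) = P(X ≤ 3).
  k=0: C(12,0)·0.26^0·0.74^12 = 0.02696
  k=1: C(12,1)·0.26^1·0.74^11 = 0.11369
  k=2: C(12,2)·0.26^2·0.74^10 = 0.21969
  k=3: C(12,3)·0.26^3·0.74^9 = 0.25729
P(X ≤ 3) = 0.61763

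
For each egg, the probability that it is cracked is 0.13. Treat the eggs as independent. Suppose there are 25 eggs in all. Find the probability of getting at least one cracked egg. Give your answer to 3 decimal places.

0.969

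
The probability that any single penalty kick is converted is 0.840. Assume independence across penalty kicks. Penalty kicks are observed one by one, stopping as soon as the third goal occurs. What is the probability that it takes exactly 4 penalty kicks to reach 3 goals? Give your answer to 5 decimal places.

0.28450

Y = trial on which the third success occurs; negative binomial, r=3, p=0.84.
P(Y=4) = C(3,2) · p^3 · (1−p)^1
= 3 · 0.5927 · 0.16 = 0.2844979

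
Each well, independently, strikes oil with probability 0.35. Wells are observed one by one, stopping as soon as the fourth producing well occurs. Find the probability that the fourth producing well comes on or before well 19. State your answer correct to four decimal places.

0.9409

Finishing within 19 wells ⇔ at least 4 successes in the first 19. With X ~ Binomial(19, 0.35), P(Y ≤ 19) = 1 − P(X ≤ 3).
  k=0: C(19,0)·0.35^0·0.65^19 = 0.000279
  k=1: C(19,1)·0.35^1·0.65^18 = 0.002853
  k=2: C(19,2)·0.35^2·0.65^17 = 0.013825
  k=3: C(19,3)·0.35^3·0.65^16 = 0.042183
1 − 0.059140 = 0.940860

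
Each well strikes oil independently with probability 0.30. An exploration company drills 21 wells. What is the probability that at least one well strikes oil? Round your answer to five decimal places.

P(at least one) = 1 − P(none) = 1 − (1 − 0.30)^21
= 1 − 0.0005585 = 0.9994415

0.99944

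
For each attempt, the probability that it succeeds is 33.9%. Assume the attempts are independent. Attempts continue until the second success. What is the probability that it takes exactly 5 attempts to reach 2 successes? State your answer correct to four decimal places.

Y = trial on which the second success occurs; negative binomial, r=2, p=0.339.
P(Y=5) = C(4,1) · p^2 · (1−p)^3
= 4 · 0.11492 · 0.2888 = 0.132759

0.1328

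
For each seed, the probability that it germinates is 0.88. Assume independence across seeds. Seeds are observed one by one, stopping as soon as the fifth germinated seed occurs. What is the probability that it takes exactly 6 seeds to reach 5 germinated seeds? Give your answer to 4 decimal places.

0.3166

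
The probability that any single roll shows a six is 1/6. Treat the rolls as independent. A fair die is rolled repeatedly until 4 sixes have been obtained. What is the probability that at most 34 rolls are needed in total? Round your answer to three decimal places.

0.841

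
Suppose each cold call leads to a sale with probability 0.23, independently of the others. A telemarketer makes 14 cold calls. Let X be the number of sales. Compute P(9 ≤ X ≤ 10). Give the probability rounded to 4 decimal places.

X ~ Binomial(14, 0.23); P(9 ≤ X ≤ 10) = Σ C(14,k) p^k (1−p)^(14−k) over k:
  k=9: C(14,9)·0.23^9·0.77^5 = 0.000976
  k=10: C(14,10)·0.23^10·0.77^4 = 0.000146
Total = 0.001122

0.0011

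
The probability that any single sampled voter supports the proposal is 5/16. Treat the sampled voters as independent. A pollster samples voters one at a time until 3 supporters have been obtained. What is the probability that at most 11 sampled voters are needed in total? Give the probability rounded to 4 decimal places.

Finishing within 11 sampled voters ⇔ at least 3 successes in the first 11. With X ~ Binomial(11, 0.3125), P(Y ≤ 11) = 1 − P(X ≤ 2).
  k=0: C(11,0)·0.3125^0·0.6875^11 = 0.016218
  k=1: C(11,1)·0.3125^1·0.6875^10 = 0.081090
  k=2: C(11,2)·0.3125^2·0.6875^9 = 0.184296
1 − 0.281605 = 0.718395

0.7184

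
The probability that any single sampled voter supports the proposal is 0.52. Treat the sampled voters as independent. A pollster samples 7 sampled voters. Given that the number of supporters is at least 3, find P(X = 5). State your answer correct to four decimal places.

X ~ Binomial(7, 0.52). Want P(X=5 | X≥3) = P(X=5) / P(X≥3).
P(X=5) = C(7,5)·0.52^5·0.48^2 = 0.183958
P(X≥3) = 1 − 0.005871 − 0.044519 − 0.144688 = 0.804922
Ratio = 0.183958 / 0.804922 = 0.228541

0.2285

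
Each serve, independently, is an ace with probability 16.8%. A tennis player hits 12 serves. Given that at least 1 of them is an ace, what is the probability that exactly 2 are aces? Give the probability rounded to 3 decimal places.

0.333

X ~ Binomial(12, 0.168). Want P(X=2 | X≥1) = P(X=2) / P(X≥1).
P(X=2) = C(12,2)·0.168^2·0.832^10 = 0.29607
P(X≥1) = 1 − 0.11002 = 0.88998
Ratio = 0.29607 / 0.88998 = 0.33267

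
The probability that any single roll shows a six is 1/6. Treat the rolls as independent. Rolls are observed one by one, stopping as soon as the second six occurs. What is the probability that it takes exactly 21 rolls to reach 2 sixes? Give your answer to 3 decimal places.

Y = trial on which the second success occurs; negative binomial, r=2, p=0.166667.
P(Y=21) = C(20,1) · p^2 · (1−p)^19
= 20 · 0.027778 · 0.031301 = 0.01739

0.017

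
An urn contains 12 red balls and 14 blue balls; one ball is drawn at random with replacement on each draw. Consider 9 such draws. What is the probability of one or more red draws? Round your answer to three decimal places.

0.996

P(at least one) = 1 − P(none) = 1 − (1 − 0.461538)^9
= 1 − 0.00381 = 0.99619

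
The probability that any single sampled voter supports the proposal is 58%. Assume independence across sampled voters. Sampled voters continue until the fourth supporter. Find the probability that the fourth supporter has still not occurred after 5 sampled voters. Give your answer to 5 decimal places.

Needing more than 5 sampled voters ⇔ fewer than 4 successes in the first 5. With X ~ Binomial(5, 0.58), P(Y > 5) = P(X ≤ 3).
  k=0: C(5,0)·0.58^0·0.42^5 = 0.0130691
  k=1: C(5,1)·0.58^1·0.42^4 = 0.0902392
  k=2: C(5,2)·0.58^2·0.42^3 = 0.2492320
  k=3: C(5,3)·0.58^3·0.42^2 = 0.3441776
P(X ≤ 3) = 0.6967179

0.69672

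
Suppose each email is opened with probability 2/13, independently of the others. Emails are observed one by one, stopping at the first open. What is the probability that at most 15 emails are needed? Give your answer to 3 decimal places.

0.918

Y = number of emails to the first success; geometric, p = 0.153846.
P(Y ≤ 15) = 1 − (1−p)^15 = 1 − 0.08161 = 0.91839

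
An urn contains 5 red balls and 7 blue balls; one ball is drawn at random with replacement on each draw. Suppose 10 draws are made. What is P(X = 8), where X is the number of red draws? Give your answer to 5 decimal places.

X ~ Binomial(n=10, p=0.416667).
P(X=8) = C(10,8) · p^8 · (1−p)^2
= 45 · 0.00090847 · 0.34028 = 0.0139109

0.01391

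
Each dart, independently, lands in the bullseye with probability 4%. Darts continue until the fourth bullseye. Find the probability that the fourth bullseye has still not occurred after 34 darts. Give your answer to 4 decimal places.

0.9543

Needing more than 34 darts ⇔ fewer than 4 successes in the first 34. With X ~ Binomial(34, 0.04), P(Y > 34) = P(X ≤ 3).
  k=0: C(34,0)·0.04^0·0.96^34 = 0.249587
  k=1: C(34,1)·0.04^1·0.96^33 = 0.353582
  k=2: C(34,2)·0.04^2·0.96^32 = 0.243087
  k=3: C(34,3)·0.04^3·0.96^31 = 0.108039
P(X ≤ 3) = 0.954295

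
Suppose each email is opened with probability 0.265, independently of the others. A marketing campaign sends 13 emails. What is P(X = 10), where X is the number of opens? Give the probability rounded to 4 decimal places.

X ~ Binomial(n=13, p=0.265).
P(X=10) = C(13,10) · p^10 · (1−p)^3
= 286 · 1.7079e-06 · 0.39707 = 0.000194

0.0002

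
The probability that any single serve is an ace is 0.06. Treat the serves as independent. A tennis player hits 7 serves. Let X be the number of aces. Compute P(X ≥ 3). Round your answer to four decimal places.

0.0063

X ~ Binomial(7, 0.06); P(X ≥ 3) = Σ C(7,k) p^k (1−p)^(7−k) over k:
  k=3: C(7,3)·0.06^3·0.94^4 = 0.005902
  k=4: C(7,4)·0.06^4·0.94^3 = 0.000377
  k=5: C(7,5)·0.06^5·0.94^2 = 0.000014
  k=6: C(7,6)·0.06^6·0.94^1 = 0.000000
  k=7: C(7,7)·0.06^7·0.94^0 = 0.000000
Total = 0.006294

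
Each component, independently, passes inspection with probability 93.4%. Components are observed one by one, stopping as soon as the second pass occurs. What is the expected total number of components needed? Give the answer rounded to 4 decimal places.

2.1413

Y = total components until the second success; negative binomial with r=2, p=0.934.
E[Y] = r / p = 2 / 0.934 = 2.141328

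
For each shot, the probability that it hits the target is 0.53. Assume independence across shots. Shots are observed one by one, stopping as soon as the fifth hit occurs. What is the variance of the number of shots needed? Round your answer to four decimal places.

8.3660

Y = total shots until the fifth success; negative binomial with r=5, p=0.53.
Var(Y) = r(1−p)/p² = 5·0.47 / 0.53² = 8.365967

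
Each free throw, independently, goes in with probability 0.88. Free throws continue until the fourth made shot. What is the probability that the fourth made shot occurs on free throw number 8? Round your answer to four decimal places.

Y = trial on which the fourth success occurs; negative binomial, r=4, p=0.88.
P(Y=8) = C(7,3) · p^4 · (1−p)^4
= 35 · 0.5997 · 0.00020736 = 0.004352

0.0044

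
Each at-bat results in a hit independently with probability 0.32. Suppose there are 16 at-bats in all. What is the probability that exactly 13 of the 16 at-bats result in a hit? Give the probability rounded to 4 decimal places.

0.0001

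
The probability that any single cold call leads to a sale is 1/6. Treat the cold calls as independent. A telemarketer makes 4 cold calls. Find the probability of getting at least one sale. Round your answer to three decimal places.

P(at least one) = 1 − P(none) = 1 − (1 − 0.166667)^4
= 1 − 0.48225 = 0.51775

0.518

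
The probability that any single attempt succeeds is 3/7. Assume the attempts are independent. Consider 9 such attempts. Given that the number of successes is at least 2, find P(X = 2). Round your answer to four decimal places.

X ~ Binomial(9, 0.428571). Want P(X=2 | X≥2) = P(X=2) / P(X≥2).
P(X=2) = C(9,2)·0.428571^2·0.571429^7 = 0.131547
P(X≥2) = 1 − 0.006496 − 0.043849 = 0.949655
Ratio = 0.131547 / 0.949655 = 0.138521

0.1385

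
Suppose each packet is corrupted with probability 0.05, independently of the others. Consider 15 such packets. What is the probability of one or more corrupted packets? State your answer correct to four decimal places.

P(at least one) = 1 − P(none) = 1 − (1 − 0.05)^15
= 1 − 0.463291 = 0.536709

0.5367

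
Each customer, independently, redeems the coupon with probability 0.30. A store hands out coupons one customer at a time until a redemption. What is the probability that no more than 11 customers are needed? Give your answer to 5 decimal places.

Y = number of customers to the first success; geometric, p = 0.30.
P(Y ≤ 11) = 1 − (1−p)^11 = 1 − 0.0197733 = 0.9802267

0.98023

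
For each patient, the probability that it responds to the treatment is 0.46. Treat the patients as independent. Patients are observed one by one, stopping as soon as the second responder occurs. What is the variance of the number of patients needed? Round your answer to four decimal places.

5.1040

Y = total patients until the second success; negative binomial with r=2, p=0.46.
Var(Y) = r(1−p)/p² = 2·0.54 / 0.46² = 5.103970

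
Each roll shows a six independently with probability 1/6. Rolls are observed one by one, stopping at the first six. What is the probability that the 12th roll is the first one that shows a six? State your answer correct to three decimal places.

0.022

Geometric (trials to first success), p = 0.166667.
P(Y = 12) = (1−p)^11 · p = 0.13459 · 0.166667 = 0.02243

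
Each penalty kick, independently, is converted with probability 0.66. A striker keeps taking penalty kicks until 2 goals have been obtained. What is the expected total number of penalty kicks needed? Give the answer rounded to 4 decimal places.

Y = total penalty kicks until the second success; negative binomial with r=2, p=0.66.
E[Y] = r / p = 2 / 0.66 = 3.030303

3.0303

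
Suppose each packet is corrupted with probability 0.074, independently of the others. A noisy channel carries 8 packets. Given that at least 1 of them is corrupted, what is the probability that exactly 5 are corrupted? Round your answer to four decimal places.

X ~ Binomial(8, 0.074). Want P(X=5 | X≥1) = P(X=5) / P(X≥1).
P(X=5) = C(8,5)·0.074^5·0.926^3 = 0.000099
P(X≥1) = 1 − 0.540615 = 0.459385
Ratio = 0.000099 / 0.459385 = 0.000215

0.0002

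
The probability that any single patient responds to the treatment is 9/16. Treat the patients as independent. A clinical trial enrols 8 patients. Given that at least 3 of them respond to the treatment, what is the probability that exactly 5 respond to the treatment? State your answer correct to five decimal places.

0.28619

X ~ Binomial(8, 0.5625). Want P(X=5 | X≥3) = P(X=5) / P(X≥3).
P(X=5) = C(8,5)·0.5625^5·0.4375^3 = 0.2640796
P(X≥3) = 1 − 0.0013422 − 0.0138057 − 0.0621257 = 0.9227263
Ratio = 0.2640796 / 0.9227263 = 0.2861949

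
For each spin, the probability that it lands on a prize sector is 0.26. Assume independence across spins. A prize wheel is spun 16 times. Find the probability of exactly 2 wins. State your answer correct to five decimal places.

X ~ Binomial(n=16, p=0.26).
P(X=2) = C(16,2) · p^2 · (1−p)^14
= 120 · 0.0676 · 0.014765 = 0.1197766

0.11978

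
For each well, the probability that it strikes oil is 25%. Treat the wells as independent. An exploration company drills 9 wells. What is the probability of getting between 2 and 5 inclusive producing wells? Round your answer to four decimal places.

X ~ Binomial(9, 0.25); P(2 ≤ X ≤ 5) = Σ C(9,k) p^k (1−p)^(9−k) over k:
  k=2: C(9,2)·0.25^2·0.75^7 = 0.300339
  k=3: C(9,3)·0.25^3·0.75^6 = 0.233597
  k=4: C(9,4)·0.25^4·0.75^5 = 0.116798
  k=5: C(9,5)·0.25^5·0.75^4 = 0.038933
Total = 0.689667

0.6897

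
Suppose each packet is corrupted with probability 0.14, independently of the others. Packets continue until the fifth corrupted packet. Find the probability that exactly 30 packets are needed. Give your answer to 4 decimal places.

Y = trial on which the fifth success occurs; negative binomial, r=5, p=0.14.
P(Y=30) = C(29,4) · p^5 · (1−p)^25
= 23751 · 5.3782e-05 · 0.023039 = 0.029430

0.0294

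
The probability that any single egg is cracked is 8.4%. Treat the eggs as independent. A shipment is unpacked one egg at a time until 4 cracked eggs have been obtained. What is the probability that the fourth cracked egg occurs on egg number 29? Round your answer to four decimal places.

Y = trial on which the fourth success occurs; negative binomial, r=4, p=0.084.
P(Y=29) = C(28,3) · p^4 · (1−p)^25
= 3276 · 4.9787e-05 · 0.11153 = 0.018191

0.0182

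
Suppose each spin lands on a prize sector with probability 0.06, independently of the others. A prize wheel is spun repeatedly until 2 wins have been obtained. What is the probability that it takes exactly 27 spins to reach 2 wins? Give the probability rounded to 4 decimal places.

0.0199

Y = trial on which the second success occurs; negative binomial, r=2, p=0.06.
P(Y=27) = C(26,1) · p^2 · (1−p)^25
= 26 · 0.0036 · 0.21291 = 0.019928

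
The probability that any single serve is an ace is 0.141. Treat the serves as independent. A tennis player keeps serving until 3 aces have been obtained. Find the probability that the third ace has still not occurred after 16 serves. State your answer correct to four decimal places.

Needing more than 16 serves ⇔ fewer than 3 successes in the first 16. With X ~ Binomial(16, 0.141), P(Y > 16) = P(X ≤ 2).
  k=0: C(16,0)·0.141^0·0.859^16 = 0.087880
  k=1: C(16,1)·0.141^1·0.859^15 = 0.230800
  k=2: C(16,2)·0.141^2·0.859^14 = 0.284134
P(X ≤ 2) = 0.602815

0.6028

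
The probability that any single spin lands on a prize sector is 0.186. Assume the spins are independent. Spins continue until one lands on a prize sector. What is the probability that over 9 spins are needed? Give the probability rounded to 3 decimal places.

Y = number of spins to the first success; geometric, p = 0.186.
P(Y > 9) = P(first 9 all fail) = (1−p)^9 = 0.15690

0.157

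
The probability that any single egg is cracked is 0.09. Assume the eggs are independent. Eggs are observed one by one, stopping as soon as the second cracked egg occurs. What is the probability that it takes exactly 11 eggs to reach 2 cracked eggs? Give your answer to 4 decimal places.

Y = trial on which the second success occurs; negative binomial, r=2, p=0.09.
P(Y=11) = C(10,1) · p^2 · (1−p)^9
= 10 · 0.0081 · 0.42793 = 0.034662

0.0347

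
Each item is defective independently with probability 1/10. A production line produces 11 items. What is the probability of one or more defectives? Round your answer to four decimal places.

P(at least one) = 1 − P(none) = 1 − (1 − 0.10)^11
= 1 − 0.313811 = 0.686189

0.6862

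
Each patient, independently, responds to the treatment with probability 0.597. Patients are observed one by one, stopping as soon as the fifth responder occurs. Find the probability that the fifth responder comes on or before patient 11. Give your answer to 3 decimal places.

0.897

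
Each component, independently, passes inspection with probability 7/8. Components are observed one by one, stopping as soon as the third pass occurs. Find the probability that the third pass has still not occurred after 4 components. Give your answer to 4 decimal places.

Needing more than 4 components ⇔ fewer than 3 successes in the first 4. With X ~ Binomial(4, 0.875), P(Y > 4) = P(X ≤ 2).
  k=0: C(4,0)·0.875^0·0.125^4 = 0.000244
  k=1: C(4,1)·0.875^1·0.125^3 = 0.006836
  k=2: C(4,2)·0.875^2·0.125^2 = 0.071777
P(X ≤ 2) = 0.078857

0.0789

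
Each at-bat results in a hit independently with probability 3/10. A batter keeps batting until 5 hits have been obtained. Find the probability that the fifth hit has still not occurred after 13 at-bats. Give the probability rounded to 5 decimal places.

0.65431

Needing more than 13 at-bats ⇔ fewer than 5 successes in the first 13. With X ~ Binomial(13, 0.30), P(Y > 13) = P(X ≤ 4).
  k=0: C(13,0)·0.30^0·0.70^13 = 0.0096889
  k=1: C(13,1)·0.30^1·0.70^12 = 0.0539810
  k=2: C(13,2)·0.30^2·0.70^11 = 0.1388083
  k=3: C(13,3)·0.30^3·0.70^10 = 0.2181274
  k=4: C(13,4)·0.30^4·0.70^9 = 0.2337079
P(X ≤ 4) = 0.6543136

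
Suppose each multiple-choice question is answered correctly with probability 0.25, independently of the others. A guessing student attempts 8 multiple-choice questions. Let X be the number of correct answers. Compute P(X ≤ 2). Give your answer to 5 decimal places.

0.67854

X ~ Binomial(8, 0.25); P(X ≤ 2) = Σ C(8,k) p^k (1−p)^(8−k) over k:
  k=0: C(8,0)·0.25^0·0.75^8 = 0.1001129
  k=1: C(8,1)·0.25^1·0.75^7 = 0.2669678
  k=2: C(8,2)·0.25^2·0.75^6 = 0.3114624
Total = 0.6785431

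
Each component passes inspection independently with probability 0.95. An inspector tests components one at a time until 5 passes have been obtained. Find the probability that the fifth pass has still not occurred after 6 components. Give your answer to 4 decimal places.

Needing more than 6 components ⇔ fewer than 5 successes in the first 6. With X ~ Binomial(6, 0.95), P(Y > 6) = P(X ≤ 4).
  k=0: C(6,0)·0.95^0·0.05^6 = 0.000000
  k=1: C(6,1)·0.95^1·0.05^5 = 0.000002
  k=2: C(6,2)·0.95^2·0.05^4 = 0.000085
  k=3: C(6,3)·0.95^3·0.05^3 = 0.002143
  k=4: C(6,4)·0.95^4·0.05^2 = 0.030544
P(X ≤ 4) = 0.032774

0.0328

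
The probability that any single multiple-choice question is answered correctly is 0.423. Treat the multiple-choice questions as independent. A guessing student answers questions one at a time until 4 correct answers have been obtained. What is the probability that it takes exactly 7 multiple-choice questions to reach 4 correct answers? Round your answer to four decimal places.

0.1230

Y = trial on which the fourth success occurs; negative binomial, r=4, p=0.423.
P(Y=7) = C(6,3) · p^4 · (1−p)^3
= 20 · 0.032016 · 0.1921 = 0.123004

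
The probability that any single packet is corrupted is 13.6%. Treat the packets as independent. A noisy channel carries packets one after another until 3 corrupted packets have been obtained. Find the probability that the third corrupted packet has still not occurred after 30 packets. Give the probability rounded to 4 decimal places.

Needing more than 30 packets ⇔ fewer than 3 successes in the first 30. With X ~ Binomial(30, 0.136), P(Y > 30) = P(X ≤ 2).
  k=0: C(30,0)·0.136^0·0.864^30 = 0.012457
  k=1: C(30,1)·0.136^1·0.864^29 = 0.058825
  k=2: C(30,2)·0.136^2·0.864^28 = 0.134262
P(X ≤ 2) = 0.205543

0.2055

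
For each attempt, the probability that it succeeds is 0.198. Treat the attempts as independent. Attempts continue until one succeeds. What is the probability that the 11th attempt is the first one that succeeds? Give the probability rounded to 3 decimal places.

0.022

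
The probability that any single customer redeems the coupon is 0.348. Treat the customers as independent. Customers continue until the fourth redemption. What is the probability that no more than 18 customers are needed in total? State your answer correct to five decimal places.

Finishing within 18 customers ⇔ at least 4 successes in the first 18. With X ~ Binomial(18, 0.348), P(Y ≤ 18) = 1 − P(X ≤ 3).
  k=0: C(18,0)·0.348^0·0.652^18 = 0.0004534
  k=1: C(18,1)·0.348^1·0.652^17 = 0.0043557
  k=2: C(18,2)·0.348^2·0.652^16 = 0.0197611
  k=3: C(18,3)·0.348^3·0.652^15 = 0.0562525
1 − 0.0808227 = 0.9191773

0.91918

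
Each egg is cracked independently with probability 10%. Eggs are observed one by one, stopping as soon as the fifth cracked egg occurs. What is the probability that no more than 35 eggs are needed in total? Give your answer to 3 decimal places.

Finishing within 35 eggs ⇔ at least 5 successes in the first 35. With X ~ Binomial(35, 0.10), P(Y ≤ 35) = 1 − P(X ≤ 4).
  k=0: C(35,0)·0.10^0·0.90^35 = 0.02503
  k=1: C(35,1)·0.10^1·0.90^34 = 0.09734
  k=2: C(35,2)·0.10^2·0.90^33 = 0.18387
  k=3: C(35,3)·0.10^3·0.90^32 = 0.22473
  k=4: C(35,4)·0.10^4·0.90^31 = 0.19976
1 − 0.73075 = 0.26925

0.269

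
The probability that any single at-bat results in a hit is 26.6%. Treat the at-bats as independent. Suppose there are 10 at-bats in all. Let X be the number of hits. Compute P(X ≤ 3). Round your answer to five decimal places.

0.73737

X ~ Binomial(10, 0.266); P(X ≤ 3) = Σ C(10,k) p^k (1−p)^(10−k) over k:
  k=0: C(10,0)·0.266^0·0.734^10 = 0.0453900
  k=1: C(10,1)·0.266^1·0.734^9 = 0.1644925
  k=2: C(10,2)·0.266^2·0.734^8 = 0.2682528
  k=3: C(10,3)·0.266^3·0.734^7 = 0.2592379
Total = 0.7373733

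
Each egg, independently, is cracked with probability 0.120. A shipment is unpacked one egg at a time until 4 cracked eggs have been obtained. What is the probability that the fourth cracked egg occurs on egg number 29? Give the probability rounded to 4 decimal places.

0.0278

Y = trial on which the fourth success occurs; negative binomial, r=4, p=0.12.
P(Y=29) = C(28,3) · p^4 · (1−p)^25
= 3276 · 0.00020736 · 0.040932 = 0.027806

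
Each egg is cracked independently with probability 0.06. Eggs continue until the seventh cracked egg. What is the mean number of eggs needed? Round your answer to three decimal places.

116.667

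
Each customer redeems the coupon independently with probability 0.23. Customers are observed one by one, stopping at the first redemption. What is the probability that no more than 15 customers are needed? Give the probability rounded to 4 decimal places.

Y = number of customers to the first success; geometric, p = 0.23.
P(Y ≤ 15) = 1 − (1−p)^15 = 1 − 0.019832 = 0.980168

0.9802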